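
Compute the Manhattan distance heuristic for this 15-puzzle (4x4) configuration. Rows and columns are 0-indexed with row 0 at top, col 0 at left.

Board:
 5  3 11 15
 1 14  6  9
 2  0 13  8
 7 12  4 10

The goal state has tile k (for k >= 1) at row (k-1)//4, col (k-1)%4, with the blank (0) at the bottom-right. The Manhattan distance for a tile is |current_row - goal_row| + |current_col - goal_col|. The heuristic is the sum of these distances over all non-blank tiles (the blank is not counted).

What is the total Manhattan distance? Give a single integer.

Tile 5: at (0,0), goal (1,0), distance |0-1|+|0-0| = 1
Tile 3: at (0,1), goal (0,2), distance |0-0|+|1-2| = 1
Tile 11: at (0,2), goal (2,2), distance |0-2|+|2-2| = 2
Tile 15: at (0,3), goal (3,2), distance |0-3|+|3-2| = 4
Tile 1: at (1,0), goal (0,0), distance |1-0|+|0-0| = 1
Tile 14: at (1,1), goal (3,1), distance |1-3|+|1-1| = 2
Tile 6: at (1,2), goal (1,1), distance |1-1|+|2-1| = 1
Tile 9: at (1,3), goal (2,0), distance |1-2|+|3-0| = 4
Tile 2: at (2,0), goal (0,1), distance |2-0|+|0-1| = 3
Tile 13: at (2,2), goal (3,0), distance |2-3|+|2-0| = 3
Tile 8: at (2,3), goal (1,3), distance |2-1|+|3-3| = 1
Tile 7: at (3,0), goal (1,2), distance |3-1|+|0-2| = 4
Tile 12: at (3,1), goal (2,3), distance |3-2|+|1-3| = 3
Tile 4: at (3,2), goal (0,3), distance |3-0|+|2-3| = 4
Tile 10: at (3,3), goal (2,1), distance |3-2|+|3-1| = 3
Sum: 1 + 1 + 2 + 4 + 1 + 2 + 1 + 4 + 3 + 3 + 1 + 4 + 3 + 4 + 3 = 37

Answer: 37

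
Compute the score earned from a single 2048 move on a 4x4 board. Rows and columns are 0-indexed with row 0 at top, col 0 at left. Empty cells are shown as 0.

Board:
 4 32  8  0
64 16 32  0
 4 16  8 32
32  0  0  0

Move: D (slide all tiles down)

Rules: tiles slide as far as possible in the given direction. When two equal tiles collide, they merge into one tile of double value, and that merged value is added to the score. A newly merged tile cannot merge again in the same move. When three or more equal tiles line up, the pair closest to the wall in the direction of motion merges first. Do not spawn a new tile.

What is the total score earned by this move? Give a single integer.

Answer: 32

Derivation:
Slide down:
col 0: [4, 64, 4, 32] -> [4, 64, 4, 32]  score +0 (running 0)
col 1: [32, 16, 16, 0] -> [0, 0, 32, 32]  score +32 (running 32)
col 2: [8, 32, 8, 0] -> [0, 8, 32, 8]  score +0 (running 32)
col 3: [0, 0, 32, 0] -> [0, 0, 0, 32]  score +0 (running 32)
Board after move:
 4  0  0  0
64  0  8  0
 4 32 32  0
32 32  8 32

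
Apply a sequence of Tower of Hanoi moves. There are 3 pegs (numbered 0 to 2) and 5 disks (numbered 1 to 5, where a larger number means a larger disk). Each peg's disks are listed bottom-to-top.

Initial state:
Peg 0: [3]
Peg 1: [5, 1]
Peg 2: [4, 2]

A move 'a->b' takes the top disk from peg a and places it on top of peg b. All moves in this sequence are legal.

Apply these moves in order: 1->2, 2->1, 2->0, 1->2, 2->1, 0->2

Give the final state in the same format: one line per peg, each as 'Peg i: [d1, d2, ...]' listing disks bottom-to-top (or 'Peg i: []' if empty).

After move 1 (1->2):
Peg 0: [3]
Peg 1: [5]
Peg 2: [4, 2, 1]

After move 2 (2->1):
Peg 0: [3]
Peg 1: [5, 1]
Peg 2: [4, 2]

After move 3 (2->0):
Peg 0: [3, 2]
Peg 1: [5, 1]
Peg 2: [4]

After move 4 (1->2):
Peg 0: [3, 2]
Peg 1: [5]
Peg 2: [4, 1]

After move 5 (2->1):
Peg 0: [3, 2]
Peg 1: [5, 1]
Peg 2: [4]

After move 6 (0->2):
Peg 0: [3]
Peg 1: [5, 1]
Peg 2: [4, 2]

Answer: Peg 0: [3]
Peg 1: [5, 1]
Peg 2: [4, 2]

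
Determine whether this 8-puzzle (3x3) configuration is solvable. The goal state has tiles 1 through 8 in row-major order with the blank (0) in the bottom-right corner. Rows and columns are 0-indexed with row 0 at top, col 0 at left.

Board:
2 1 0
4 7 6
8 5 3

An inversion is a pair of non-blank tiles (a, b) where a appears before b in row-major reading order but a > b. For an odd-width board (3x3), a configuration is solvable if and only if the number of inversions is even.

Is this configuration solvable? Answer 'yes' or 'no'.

Answer: yes

Derivation:
Inversions (pairs i<j in row-major order where tile[i] > tile[j] > 0): 10
10 is even, so the puzzle is solvable.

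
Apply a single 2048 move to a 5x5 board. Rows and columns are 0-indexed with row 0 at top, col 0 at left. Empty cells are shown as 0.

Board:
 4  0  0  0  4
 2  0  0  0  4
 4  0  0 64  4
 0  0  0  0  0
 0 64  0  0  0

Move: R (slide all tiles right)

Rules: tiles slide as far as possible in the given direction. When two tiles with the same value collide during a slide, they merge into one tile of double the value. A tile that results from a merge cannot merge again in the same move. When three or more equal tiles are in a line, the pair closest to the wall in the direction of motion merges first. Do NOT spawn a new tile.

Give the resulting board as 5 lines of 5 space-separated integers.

Answer:  0  0  0  0  8
 0  0  0  2  4
 0  0  4 64  4
 0  0  0  0  0
 0  0  0  0 64

Derivation:
Slide right:
row 0: [4, 0, 0, 0, 4] -> [0, 0, 0, 0, 8]
row 1: [2, 0, 0, 0, 4] -> [0, 0, 0, 2, 4]
row 2: [4, 0, 0, 64, 4] -> [0, 0, 4, 64, 4]
row 3: [0, 0, 0, 0, 0] -> [0, 0, 0, 0, 0]
row 4: [0, 64, 0, 0, 0] -> [0, 0, 0, 0, 64]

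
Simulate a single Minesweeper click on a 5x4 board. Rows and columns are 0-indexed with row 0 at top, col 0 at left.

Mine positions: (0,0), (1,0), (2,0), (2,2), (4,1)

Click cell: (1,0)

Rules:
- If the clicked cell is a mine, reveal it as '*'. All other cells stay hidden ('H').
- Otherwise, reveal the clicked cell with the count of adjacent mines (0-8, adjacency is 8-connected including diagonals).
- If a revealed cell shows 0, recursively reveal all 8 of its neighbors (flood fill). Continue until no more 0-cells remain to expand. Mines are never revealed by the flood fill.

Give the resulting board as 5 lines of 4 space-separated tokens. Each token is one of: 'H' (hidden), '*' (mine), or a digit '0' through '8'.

H H H H
* H H H
H H H H
H H H H
H H H H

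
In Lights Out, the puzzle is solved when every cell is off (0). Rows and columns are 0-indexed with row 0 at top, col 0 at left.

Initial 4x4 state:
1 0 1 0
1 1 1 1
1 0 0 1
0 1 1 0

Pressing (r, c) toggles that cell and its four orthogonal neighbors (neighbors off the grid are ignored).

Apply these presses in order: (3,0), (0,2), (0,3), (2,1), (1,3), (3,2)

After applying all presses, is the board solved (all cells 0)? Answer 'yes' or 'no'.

Answer: no

Derivation:
After press 1 at (3,0):
1 0 1 0
1 1 1 1
0 0 0 1
1 0 1 0

After press 2 at (0,2):
1 1 0 1
1 1 0 1
0 0 0 1
1 0 1 0

After press 3 at (0,3):
1 1 1 0
1 1 0 0
0 0 0 1
1 0 1 0

After press 4 at (2,1):
1 1 1 0
1 0 0 0
1 1 1 1
1 1 1 0

After press 5 at (1,3):
1 1 1 1
1 0 1 1
1 1 1 0
1 1 1 0

After press 6 at (3,2):
1 1 1 1
1 0 1 1
1 1 0 0
1 0 0 1

Lights still on: 11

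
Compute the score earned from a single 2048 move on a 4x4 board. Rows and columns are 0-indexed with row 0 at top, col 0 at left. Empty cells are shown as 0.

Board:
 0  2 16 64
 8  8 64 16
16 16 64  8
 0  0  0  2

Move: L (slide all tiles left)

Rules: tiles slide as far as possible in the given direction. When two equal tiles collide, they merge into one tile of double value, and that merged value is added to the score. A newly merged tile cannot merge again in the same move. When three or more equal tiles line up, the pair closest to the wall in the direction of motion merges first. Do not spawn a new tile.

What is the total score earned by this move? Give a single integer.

Answer: 48

Derivation:
Slide left:
row 0: [0, 2, 16, 64] -> [2, 16, 64, 0]  score +0 (running 0)
row 1: [8, 8, 64, 16] -> [16, 64, 16, 0]  score +16 (running 16)
row 2: [16, 16, 64, 8] -> [32, 64, 8, 0]  score +32 (running 48)
row 3: [0, 0, 0, 2] -> [2, 0, 0, 0]  score +0 (running 48)
Board after move:
 2 16 64  0
16 64 16  0
32 64  8  0
 2  0  0  0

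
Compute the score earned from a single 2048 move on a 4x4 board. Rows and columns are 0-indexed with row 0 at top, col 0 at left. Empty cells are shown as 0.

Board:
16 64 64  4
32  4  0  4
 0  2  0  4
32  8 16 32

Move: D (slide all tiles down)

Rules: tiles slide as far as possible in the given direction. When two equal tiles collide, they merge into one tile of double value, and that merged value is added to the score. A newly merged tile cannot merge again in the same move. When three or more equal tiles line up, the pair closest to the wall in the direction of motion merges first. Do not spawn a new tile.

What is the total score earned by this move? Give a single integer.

Answer: 72

Derivation:
Slide down:
col 0: [16, 32, 0, 32] -> [0, 0, 16, 64]  score +64 (running 64)
col 1: [64, 4, 2, 8] -> [64, 4, 2, 8]  score +0 (running 64)
col 2: [64, 0, 0, 16] -> [0, 0, 64, 16]  score +0 (running 64)
col 3: [4, 4, 4, 32] -> [0, 4, 8, 32]  score +8 (running 72)
Board after move:
 0 64  0  0
 0  4  0  4
16  2 64  8
64  8 16 32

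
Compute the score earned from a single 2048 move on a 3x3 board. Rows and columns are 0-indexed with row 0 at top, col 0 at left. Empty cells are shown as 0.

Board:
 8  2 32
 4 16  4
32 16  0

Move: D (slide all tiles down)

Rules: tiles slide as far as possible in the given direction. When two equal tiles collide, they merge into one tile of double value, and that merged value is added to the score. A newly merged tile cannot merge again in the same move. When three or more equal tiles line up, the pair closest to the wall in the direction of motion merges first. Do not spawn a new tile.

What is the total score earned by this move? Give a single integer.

Answer: 32

Derivation:
Slide down:
col 0: [8, 4, 32] -> [8, 4, 32]  score +0 (running 0)
col 1: [2, 16, 16] -> [0, 2, 32]  score +32 (running 32)
col 2: [32, 4, 0] -> [0, 32, 4]  score +0 (running 32)
Board after move:
 8  0  0
 4  2 32
32 32  4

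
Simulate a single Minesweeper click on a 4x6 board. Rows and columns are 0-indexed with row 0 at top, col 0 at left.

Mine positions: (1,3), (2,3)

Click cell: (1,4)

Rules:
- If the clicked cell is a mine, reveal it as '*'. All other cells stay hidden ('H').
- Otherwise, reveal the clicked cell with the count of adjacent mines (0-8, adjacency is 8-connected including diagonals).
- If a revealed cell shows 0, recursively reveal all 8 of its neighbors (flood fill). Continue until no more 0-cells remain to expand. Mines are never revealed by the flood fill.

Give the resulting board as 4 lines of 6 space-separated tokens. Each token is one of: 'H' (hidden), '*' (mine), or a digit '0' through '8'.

H H H H H H
H H H H 2 H
H H H H H H
H H H H H H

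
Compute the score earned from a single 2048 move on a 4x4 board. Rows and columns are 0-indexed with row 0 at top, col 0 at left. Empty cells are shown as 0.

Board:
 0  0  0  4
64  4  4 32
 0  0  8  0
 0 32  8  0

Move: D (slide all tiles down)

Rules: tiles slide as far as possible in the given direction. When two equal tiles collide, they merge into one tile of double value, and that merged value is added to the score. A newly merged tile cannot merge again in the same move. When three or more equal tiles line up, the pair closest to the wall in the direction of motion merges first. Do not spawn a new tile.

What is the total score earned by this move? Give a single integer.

Answer: 16

Derivation:
Slide down:
col 0: [0, 64, 0, 0] -> [0, 0, 0, 64]  score +0 (running 0)
col 1: [0, 4, 0, 32] -> [0, 0, 4, 32]  score +0 (running 0)
col 2: [0, 4, 8, 8] -> [0, 0, 4, 16]  score +16 (running 16)
col 3: [4, 32, 0, 0] -> [0, 0, 4, 32]  score +0 (running 16)
Board after move:
 0  0  0  0
 0  0  0  0
 0  4  4  4
64 32 16 32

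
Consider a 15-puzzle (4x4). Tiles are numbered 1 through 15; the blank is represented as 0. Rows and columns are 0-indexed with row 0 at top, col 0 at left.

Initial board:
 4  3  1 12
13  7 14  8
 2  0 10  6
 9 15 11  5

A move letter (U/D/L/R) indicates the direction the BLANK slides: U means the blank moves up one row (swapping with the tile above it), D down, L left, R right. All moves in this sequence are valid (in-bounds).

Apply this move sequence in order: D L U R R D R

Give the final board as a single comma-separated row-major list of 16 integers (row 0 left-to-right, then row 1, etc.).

After move 1 (D):
 4  3  1 12
13  7 14  8
 2 15 10  6
 9  0 11  5

After move 2 (L):
 4  3  1 12
13  7 14  8
 2 15 10  6
 0  9 11  5

After move 3 (U):
 4  3  1 12
13  7 14  8
 0 15 10  6
 2  9 11  5

After move 4 (R):
 4  3  1 12
13  7 14  8
15  0 10  6
 2  9 11  5

After move 5 (R):
 4  3  1 12
13  7 14  8
15 10  0  6
 2  9 11  5

After move 6 (D):
 4  3  1 12
13  7 14  8
15 10 11  6
 2  9  0  5

After move 7 (R):
 4  3  1 12
13  7 14  8
15 10 11  6
 2  9  5  0

Answer: 4, 3, 1, 12, 13, 7, 14, 8, 15, 10, 11, 6, 2, 9, 5, 0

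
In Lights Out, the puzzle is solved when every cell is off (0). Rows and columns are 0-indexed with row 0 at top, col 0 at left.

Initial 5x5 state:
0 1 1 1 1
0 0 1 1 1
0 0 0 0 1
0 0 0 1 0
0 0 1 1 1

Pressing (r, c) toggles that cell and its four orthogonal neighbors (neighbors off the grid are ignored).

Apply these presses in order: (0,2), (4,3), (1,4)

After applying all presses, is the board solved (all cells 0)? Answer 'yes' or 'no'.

After press 1 at (0,2):
0 0 0 0 1
0 0 0 1 1
0 0 0 0 1
0 0 0 1 0
0 0 1 1 1

After press 2 at (4,3):
0 0 0 0 1
0 0 0 1 1
0 0 0 0 1
0 0 0 0 0
0 0 0 0 0

After press 3 at (1,4):
0 0 0 0 0
0 0 0 0 0
0 0 0 0 0
0 0 0 0 0
0 0 0 0 0

Lights still on: 0

Answer: yes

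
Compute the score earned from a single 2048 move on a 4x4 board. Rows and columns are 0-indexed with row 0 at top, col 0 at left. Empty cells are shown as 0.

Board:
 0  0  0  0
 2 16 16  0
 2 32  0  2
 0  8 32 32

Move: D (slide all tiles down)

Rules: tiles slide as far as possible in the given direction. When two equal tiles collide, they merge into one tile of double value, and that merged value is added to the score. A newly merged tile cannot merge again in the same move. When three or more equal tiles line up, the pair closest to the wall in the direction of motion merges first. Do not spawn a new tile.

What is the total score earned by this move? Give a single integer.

Slide down:
col 0: [0, 2, 2, 0] -> [0, 0, 0, 4]  score +4 (running 4)
col 1: [0, 16, 32, 8] -> [0, 16, 32, 8]  score +0 (running 4)
col 2: [0, 16, 0, 32] -> [0, 0, 16, 32]  score +0 (running 4)
col 3: [0, 0, 2, 32] -> [0, 0, 2, 32]  score +0 (running 4)
Board after move:
 0  0  0  0
 0 16  0  0
 0 32 16  2
 4  8 32 32

Answer: 4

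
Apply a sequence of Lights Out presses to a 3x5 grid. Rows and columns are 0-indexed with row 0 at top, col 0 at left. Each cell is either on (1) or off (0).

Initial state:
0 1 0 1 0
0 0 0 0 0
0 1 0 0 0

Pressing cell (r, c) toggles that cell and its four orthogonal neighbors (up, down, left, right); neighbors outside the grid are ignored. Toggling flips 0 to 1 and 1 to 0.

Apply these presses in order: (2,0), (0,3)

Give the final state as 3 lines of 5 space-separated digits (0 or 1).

After press 1 at (2,0):
0 1 0 1 0
1 0 0 0 0
1 0 0 0 0

After press 2 at (0,3):
0 1 1 0 1
1 0 0 1 0
1 0 0 0 0

Answer: 0 1 1 0 1
1 0 0 1 0
1 0 0 0 0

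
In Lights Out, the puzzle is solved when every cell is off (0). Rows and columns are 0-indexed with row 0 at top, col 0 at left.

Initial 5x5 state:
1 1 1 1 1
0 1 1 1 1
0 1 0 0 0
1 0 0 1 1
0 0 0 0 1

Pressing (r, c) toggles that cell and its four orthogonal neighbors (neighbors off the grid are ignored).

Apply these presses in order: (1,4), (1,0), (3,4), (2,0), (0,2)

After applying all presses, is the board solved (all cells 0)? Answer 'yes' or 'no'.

After press 1 at (1,4):
1 1 1 1 0
0 1 1 0 0
0 1 0 0 1
1 0 0 1 1
0 0 0 0 1

After press 2 at (1,0):
0 1 1 1 0
1 0 1 0 0
1 1 0 0 1
1 0 0 1 1
0 0 0 0 1

After press 3 at (3,4):
0 1 1 1 0
1 0 1 0 0
1 1 0 0 0
1 0 0 0 0
0 0 0 0 0

After press 4 at (2,0):
0 1 1 1 0
0 0 1 0 0
0 0 0 0 0
0 0 0 0 0
0 0 0 0 0

After press 5 at (0,2):
0 0 0 0 0
0 0 0 0 0
0 0 0 0 0
0 0 0 0 0
0 0 0 0 0

Lights still on: 0

Answer: yes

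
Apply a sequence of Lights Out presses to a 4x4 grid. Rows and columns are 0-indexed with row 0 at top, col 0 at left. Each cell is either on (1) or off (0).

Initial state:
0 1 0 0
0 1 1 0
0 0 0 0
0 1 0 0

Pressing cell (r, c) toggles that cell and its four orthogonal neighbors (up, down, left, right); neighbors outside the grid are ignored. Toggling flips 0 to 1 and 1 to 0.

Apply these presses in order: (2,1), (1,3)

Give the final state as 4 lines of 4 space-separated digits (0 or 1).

After press 1 at (2,1):
0 1 0 0
0 0 1 0
1 1 1 0
0 0 0 0

After press 2 at (1,3):
0 1 0 1
0 0 0 1
1 1 1 1
0 0 0 0

Answer: 0 1 0 1
0 0 0 1
1 1 1 1
0 0 0 0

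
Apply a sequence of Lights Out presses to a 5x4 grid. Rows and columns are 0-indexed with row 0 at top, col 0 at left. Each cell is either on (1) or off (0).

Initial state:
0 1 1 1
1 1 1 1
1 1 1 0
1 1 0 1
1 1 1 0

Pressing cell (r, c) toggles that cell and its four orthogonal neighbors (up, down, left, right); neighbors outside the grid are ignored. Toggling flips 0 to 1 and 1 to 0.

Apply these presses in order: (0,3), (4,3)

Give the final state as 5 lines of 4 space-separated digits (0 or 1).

After press 1 at (0,3):
0 1 0 0
1 1 1 0
1 1 1 0
1 1 0 1
1 1 1 0

After press 2 at (4,3):
0 1 0 0
1 1 1 0
1 1 1 0
1 1 0 0
1 1 0 1

Answer: 0 1 0 0
1 1 1 0
1 1 1 0
1 1 0 0
1 1 0 1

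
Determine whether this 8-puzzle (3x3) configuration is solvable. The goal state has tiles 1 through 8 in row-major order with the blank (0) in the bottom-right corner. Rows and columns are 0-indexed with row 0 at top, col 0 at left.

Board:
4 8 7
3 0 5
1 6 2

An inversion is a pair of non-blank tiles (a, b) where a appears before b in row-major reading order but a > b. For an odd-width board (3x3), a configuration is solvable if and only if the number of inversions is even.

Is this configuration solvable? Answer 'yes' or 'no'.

Inversions (pairs i<j in row-major order where tile[i] > tile[j] > 0): 19
19 is odd, so the puzzle is not solvable.

Answer: no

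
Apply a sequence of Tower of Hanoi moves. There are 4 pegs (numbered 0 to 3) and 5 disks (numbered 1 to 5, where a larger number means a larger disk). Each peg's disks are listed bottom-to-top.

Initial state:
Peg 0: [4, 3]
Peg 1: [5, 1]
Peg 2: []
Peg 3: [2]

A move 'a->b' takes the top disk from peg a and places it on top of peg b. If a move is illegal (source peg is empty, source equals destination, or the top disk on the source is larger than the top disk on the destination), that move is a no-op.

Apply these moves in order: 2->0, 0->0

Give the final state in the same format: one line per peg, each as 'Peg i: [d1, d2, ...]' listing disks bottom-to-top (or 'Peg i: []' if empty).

Answer: Peg 0: [4, 3]
Peg 1: [5, 1]
Peg 2: []
Peg 3: [2]

Derivation:
After move 1 (2->0):
Peg 0: [4, 3]
Peg 1: [5, 1]
Peg 2: []
Peg 3: [2]

After move 2 (0->0):
Peg 0: [4, 3]
Peg 1: [5, 1]
Peg 2: []
Peg 3: [2]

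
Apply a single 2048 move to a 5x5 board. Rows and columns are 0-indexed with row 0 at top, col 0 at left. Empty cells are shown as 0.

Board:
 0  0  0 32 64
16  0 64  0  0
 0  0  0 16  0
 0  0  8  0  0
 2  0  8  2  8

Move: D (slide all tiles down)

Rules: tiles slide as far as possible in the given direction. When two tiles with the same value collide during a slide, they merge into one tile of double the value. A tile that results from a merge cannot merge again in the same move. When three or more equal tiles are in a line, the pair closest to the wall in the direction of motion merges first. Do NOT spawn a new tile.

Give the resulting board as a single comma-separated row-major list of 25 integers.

Slide down:
col 0: [0, 16, 0, 0, 2] -> [0, 0, 0, 16, 2]
col 1: [0, 0, 0, 0, 0] -> [0, 0, 0, 0, 0]
col 2: [0, 64, 0, 8, 8] -> [0, 0, 0, 64, 16]
col 3: [32, 0, 16, 0, 2] -> [0, 0, 32, 16, 2]
col 4: [64, 0, 0, 0, 8] -> [0, 0, 0, 64, 8]

Answer: 0, 0, 0, 0, 0, 0, 0, 0, 0, 0, 0, 0, 0, 32, 0, 16, 0, 64, 16, 64, 2, 0, 16, 2, 8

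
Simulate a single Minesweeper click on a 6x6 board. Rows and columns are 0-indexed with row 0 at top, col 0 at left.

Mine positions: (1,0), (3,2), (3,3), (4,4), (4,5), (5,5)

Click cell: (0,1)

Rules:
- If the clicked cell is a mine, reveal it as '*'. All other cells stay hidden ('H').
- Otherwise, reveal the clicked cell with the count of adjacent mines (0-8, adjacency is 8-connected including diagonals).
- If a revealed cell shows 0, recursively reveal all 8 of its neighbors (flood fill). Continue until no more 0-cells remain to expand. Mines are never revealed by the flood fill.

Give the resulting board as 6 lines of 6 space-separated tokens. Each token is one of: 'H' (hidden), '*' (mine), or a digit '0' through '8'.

H 1 H H H H
H H H H H H
H H H H H H
H H H H H H
H H H H H H
H H H H H H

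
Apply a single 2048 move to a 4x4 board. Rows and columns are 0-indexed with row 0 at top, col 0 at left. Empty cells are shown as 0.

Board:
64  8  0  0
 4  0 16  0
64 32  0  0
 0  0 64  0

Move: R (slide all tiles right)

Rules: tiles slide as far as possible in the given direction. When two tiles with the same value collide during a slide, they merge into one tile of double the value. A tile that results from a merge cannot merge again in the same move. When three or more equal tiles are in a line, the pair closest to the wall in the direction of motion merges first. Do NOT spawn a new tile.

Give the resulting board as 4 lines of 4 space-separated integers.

Answer:  0  0 64  8
 0  0  4 16
 0  0 64 32
 0  0  0 64

Derivation:
Slide right:
row 0: [64, 8, 0, 0] -> [0, 0, 64, 8]
row 1: [4, 0, 16, 0] -> [0, 0, 4, 16]
row 2: [64, 32, 0, 0] -> [0, 0, 64, 32]
row 3: [0, 0, 64, 0] -> [0, 0, 0, 64]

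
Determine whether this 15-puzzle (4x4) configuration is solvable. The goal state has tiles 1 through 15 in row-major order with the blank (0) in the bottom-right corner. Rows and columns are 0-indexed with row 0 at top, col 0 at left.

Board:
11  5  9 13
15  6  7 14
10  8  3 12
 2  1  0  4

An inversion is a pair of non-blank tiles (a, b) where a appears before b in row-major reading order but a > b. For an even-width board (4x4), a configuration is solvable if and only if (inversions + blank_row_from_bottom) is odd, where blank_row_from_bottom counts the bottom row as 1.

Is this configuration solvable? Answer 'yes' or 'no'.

Answer: yes

Derivation:
Inversions: 70
Blank is in row 3 (0-indexed from top), which is row 1 counting from the bottom (bottom = 1).
70 + 1 = 71, which is odd, so the puzzle is solvable.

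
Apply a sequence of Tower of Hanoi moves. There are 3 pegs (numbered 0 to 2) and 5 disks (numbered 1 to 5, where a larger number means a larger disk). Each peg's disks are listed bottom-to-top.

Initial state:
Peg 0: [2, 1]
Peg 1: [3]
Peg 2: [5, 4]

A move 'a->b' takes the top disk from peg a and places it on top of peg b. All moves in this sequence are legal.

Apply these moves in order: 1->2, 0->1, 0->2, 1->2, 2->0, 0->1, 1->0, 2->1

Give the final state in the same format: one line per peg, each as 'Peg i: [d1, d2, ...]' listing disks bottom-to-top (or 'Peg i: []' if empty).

After move 1 (1->2):
Peg 0: [2, 1]
Peg 1: []
Peg 2: [5, 4, 3]

After move 2 (0->1):
Peg 0: [2]
Peg 1: [1]
Peg 2: [5, 4, 3]

After move 3 (0->2):
Peg 0: []
Peg 1: [1]
Peg 2: [5, 4, 3, 2]

After move 4 (1->2):
Peg 0: []
Peg 1: []
Peg 2: [5, 4, 3, 2, 1]

After move 5 (2->0):
Peg 0: [1]
Peg 1: []
Peg 2: [5, 4, 3, 2]

After move 6 (0->1):
Peg 0: []
Peg 1: [1]
Peg 2: [5, 4, 3, 2]

After move 7 (1->0):
Peg 0: [1]
Peg 1: []
Peg 2: [5, 4, 3, 2]

After move 8 (2->1):
Peg 0: [1]
Peg 1: [2]
Peg 2: [5, 4, 3]

Answer: Peg 0: [1]
Peg 1: [2]
Peg 2: [5, 4, 3]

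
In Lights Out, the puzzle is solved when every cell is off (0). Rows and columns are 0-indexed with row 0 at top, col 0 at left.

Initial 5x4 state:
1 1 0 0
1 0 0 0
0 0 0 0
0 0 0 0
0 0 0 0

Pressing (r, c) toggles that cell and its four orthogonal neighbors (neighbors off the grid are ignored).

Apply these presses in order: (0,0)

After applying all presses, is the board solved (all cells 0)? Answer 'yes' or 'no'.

Answer: yes

Derivation:
After press 1 at (0,0):
0 0 0 0
0 0 0 0
0 0 0 0
0 0 0 0
0 0 0 0

Lights still on: 0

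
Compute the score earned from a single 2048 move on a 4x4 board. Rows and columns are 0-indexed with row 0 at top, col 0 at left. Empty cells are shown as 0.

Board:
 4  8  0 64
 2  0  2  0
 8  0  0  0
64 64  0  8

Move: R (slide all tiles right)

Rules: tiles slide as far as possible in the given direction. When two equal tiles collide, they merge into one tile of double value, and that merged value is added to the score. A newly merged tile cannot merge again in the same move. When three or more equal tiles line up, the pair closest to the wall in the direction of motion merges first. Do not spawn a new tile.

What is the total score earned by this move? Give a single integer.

Slide right:
row 0: [4, 8, 0, 64] -> [0, 4, 8, 64]  score +0 (running 0)
row 1: [2, 0, 2, 0] -> [0, 0, 0, 4]  score +4 (running 4)
row 2: [8, 0, 0, 0] -> [0, 0, 0, 8]  score +0 (running 4)
row 3: [64, 64, 0, 8] -> [0, 0, 128, 8]  score +128 (running 132)
Board after move:
  0   4   8  64
  0   0   0   4
  0   0   0   8
  0   0 128   8

Answer: 132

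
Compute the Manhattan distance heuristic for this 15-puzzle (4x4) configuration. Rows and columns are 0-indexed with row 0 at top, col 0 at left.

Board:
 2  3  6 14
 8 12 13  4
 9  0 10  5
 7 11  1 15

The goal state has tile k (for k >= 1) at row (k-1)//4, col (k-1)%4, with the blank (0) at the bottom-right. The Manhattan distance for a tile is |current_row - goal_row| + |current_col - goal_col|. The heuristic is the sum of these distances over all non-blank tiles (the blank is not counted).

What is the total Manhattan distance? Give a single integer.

Tile 2: at (0,0), goal (0,1), distance |0-0|+|0-1| = 1
Tile 3: at (0,1), goal (0,2), distance |0-0|+|1-2| = 1
Tile 6: at (0,2), goal (1,1), distance |0-1|+|2-1| = 2
Tile 14: at (0,3), goal (3,1), distance |0-3|+|3-1| = 5
Tile 8: at (1,0), goal (1,3), distance |1-1|+|0-3| = 3
Tile 12: at (1,1), goal (2,3), distance |1-2|+|1-3| = 3
Tile 13: at (1,2), goal (3,0), distance |1-3|+|2-0| = 4
Tile 4: at (1,3), goal (0,3), distance |1-0|+|3-3| = 1
Tile 9: at (2,0), goal (2,0), distance |2-2|+|0-0| = 0
Tile 10: at (2,2), goal (2,1), distance |2-2|+|2-1| = 1
Tile 5: at (2,3), goal (1,0), distance |2-1|+|3-0| = 4
Tile 7: at (3,0), goal (1,2), distance |3-1|+|0-2| = 4
Tile 11: at (3,1), goal (2,2), distance |3-2|+|1-2| = 2
Tile 1: at (3,2), goal (0,0), distance |3-0|+|2-0| = 5
Tile 15: at (3,3), goal (3,2), distance |3-3|+|3-2| = 1
Sum: 1 + 1 + 2 + 5 + 3 + 3 + 4 + 1 + 0 + 1 + 4 + 4 + 2 + 5 + 1 = 37

Answer: 37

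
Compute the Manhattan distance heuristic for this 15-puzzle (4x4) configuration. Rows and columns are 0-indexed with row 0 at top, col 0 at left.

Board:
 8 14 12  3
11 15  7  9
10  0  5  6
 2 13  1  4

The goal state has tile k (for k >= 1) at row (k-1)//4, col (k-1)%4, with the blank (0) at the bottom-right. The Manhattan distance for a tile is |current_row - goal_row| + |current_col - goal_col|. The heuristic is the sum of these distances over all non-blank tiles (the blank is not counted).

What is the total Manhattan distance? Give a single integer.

Tile 8: (0,0)->(1,3) = 4
Tile 14: (0,1)->(3,1) = 3
Tile 12: (0,2)->(2,3) = 3
Tile 3: (0,3)->(0,2) = 1
Tile 11: (1,0)->(2,2) = 3
Tile 15: (1,1)->(3,2) = 3
Tile 7: (1,2)->(1,2) = 0
Tile 9: (1,3)->(2,0) = 4
Tile 10: (2,0)->(2,1) = 1
Tile 5: (2,2)->(1,0) = 3
Tile 6: (2,3)->(1,1) = 3
Tile 2: (3,0)->(0,1) = 4
Tile 13: (3,1)->(3,0) = 1
Tile 1: (3,2)->(0,0) = 5
Tile 4: (3,3)->(0,3) = 3
Sum: 4 + 3 + 3 + 1 + 3 + 3 + 0 + 4 + 1 + 3 + 3 + 4 + 1 + 5 + 3 = 41

Answer: 41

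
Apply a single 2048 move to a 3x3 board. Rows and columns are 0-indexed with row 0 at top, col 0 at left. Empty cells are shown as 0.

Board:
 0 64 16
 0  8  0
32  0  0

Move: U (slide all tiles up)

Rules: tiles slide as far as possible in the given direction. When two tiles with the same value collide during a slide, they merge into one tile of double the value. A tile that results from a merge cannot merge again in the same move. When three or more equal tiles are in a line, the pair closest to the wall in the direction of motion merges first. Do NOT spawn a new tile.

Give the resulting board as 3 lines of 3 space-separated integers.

Slide up:
col 0: [0, 0, 32] -> [32, 0, 0]
col 1: [64, 8, 0] -> [64, 8, 0]
col 2: [16, 0, 0] -> [16, 0, 0]

Answer: 32 64 16
 0  8  0
 0  0  0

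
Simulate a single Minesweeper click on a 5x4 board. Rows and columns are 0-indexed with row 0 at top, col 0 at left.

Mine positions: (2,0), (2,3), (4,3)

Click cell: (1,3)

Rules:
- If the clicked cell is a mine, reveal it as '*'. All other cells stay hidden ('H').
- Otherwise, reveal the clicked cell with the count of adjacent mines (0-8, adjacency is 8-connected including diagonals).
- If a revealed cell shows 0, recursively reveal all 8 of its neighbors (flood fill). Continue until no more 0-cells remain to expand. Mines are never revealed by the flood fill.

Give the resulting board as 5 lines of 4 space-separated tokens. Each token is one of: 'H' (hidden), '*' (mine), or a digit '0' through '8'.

H H H H
H H H 1
H H H H
H H H H
H H H H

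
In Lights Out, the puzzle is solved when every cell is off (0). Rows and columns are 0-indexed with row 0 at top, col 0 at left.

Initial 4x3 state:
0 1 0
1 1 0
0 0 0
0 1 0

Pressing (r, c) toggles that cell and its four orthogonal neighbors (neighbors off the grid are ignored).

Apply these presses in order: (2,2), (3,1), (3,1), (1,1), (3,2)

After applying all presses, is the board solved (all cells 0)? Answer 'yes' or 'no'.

After press 1 at (2,2):
0 1 0
1 1 1
0 1 1
0 1 1

After press 2 at (3,1):
0 1 0
1 1 1
0 0 1
1 0 0

After press 3 at (3,1):
0 1 0
1 1 1
0 1 1
0 1 1

After press 4 at (1,1):
0 0 0
0 0 0
0 0 1
0 1 1

After press 5 at (3,2):
0 0 0
0 0 0
0 0 0
0 0 0

Lights still on: 0

Answer: yes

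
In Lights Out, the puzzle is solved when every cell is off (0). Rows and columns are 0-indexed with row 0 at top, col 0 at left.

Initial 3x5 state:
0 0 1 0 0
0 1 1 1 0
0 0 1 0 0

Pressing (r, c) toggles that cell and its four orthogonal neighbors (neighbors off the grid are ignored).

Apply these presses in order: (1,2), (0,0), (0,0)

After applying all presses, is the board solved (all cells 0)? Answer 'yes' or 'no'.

After press 1 at (1,2):
0 0 0 0 0
0 0 0 0 0
0 0 0 0 0

After press 2 at (0,0):
1 1 0 0 0
1 0 0 0 0
0 0 0 0 0

After press 3 at (0,0):
0 0 0 0 0
0 0 0 0 0
0 0 0 0 0

Lights still on: 0

Answer: yes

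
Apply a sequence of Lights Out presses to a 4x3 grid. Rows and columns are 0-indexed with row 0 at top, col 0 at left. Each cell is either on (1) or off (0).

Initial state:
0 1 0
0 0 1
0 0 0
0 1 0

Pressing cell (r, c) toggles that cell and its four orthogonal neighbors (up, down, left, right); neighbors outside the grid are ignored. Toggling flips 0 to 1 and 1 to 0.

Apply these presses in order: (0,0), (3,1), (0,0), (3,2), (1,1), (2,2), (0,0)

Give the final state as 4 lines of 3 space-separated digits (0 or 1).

Answer: 1 1 0
0 1 1
0 1 0
1 1 1

Derivation:
After press 1 at (0,0):
1 0 0
1 0 1
0 0 0
0 1 0

After press 2 at (3,1):
1 0 0
1 0 1
0 1 0
1 0 1

After press 3 at (0,0):
0 1 0
0 0 1
0 1 0
1 0 1

After press 4 at (3,2):
0 1 0
0 0 1
0 1 1
1 1 0

After press 5 at (1,1):
0 0 0
1 1 0
0 0 1
1 1 0

After press 6 at (2,2):
0 0 0
1 1 1
0 1 0
1 1 1

After press 7 at (0,0):
1 1 0
0 1 1
0 1 0
1 1 1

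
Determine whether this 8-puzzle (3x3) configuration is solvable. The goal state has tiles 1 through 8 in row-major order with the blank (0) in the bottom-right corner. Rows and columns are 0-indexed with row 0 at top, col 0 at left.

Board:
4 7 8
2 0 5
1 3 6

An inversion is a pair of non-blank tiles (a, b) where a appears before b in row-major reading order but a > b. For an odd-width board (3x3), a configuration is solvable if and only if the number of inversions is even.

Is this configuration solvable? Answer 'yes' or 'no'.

Inversions (pairs i<j in row-major order where tile[i] > tile[j] > 0): 16
16 is even, so the puzzle is solvable.

Answer: yes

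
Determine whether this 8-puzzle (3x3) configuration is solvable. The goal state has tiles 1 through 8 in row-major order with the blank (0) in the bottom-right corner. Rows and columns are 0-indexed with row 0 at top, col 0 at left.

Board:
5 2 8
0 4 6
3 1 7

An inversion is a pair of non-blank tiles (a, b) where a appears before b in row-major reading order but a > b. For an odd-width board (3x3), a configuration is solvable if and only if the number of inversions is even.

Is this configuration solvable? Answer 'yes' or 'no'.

Answer: no

Derivation:
Inversions (pairs i<j in row-major order where tile[i] > tile[j] > 0): 15
15 is odd, so the puzzle is not solvable.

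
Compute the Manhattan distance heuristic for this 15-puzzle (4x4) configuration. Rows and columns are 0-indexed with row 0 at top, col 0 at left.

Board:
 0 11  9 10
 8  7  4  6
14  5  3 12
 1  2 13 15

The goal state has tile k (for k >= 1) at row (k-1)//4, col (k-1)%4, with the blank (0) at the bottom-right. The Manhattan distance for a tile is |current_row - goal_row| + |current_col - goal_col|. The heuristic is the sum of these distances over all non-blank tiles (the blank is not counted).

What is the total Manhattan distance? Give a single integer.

Answer: 34

Derivation:
Tile 11: at (0,1), goal (2,2), distance |0-2|+|1-2| = 3
Tile 9: at (0,2), goal (2,0), distance |0-2|+|2-0| = 4
Tile 10: at (0,3), goal (2,1), distance |0-2|+|3-1| = 4
Tile 8: at (1,0), goal (1,3), distance |1-1|+|0-3| = 3
Tile 7: at (1,1), goal (1,2), distance |1-1|+|1-2| = 1
Tile 4: at (1,2), goal (0,3), distance |1-0|+|2-3| = 2
Tile 6: at (1,3), goal (1,1), distance |1-1|+|3-1| = 2
Tile 14: at (2,0), goal (3,1), distance |2-3|+|0-1| = 2
Tile 5: at (2,1), goal (1,0), distance |2-1|+|1-0| = 2
Tile 3: at (2,2), goal (0,2), distance |2-0|+|2-2| = 2
Tile 12: at (2,3), goal (2,3), distance |2-2|+|3-3| = 0
Tile 1: at (3,0), goal (0,0), distance |3-0|+|0-0| = 3
Tile 2: at (3,1), goal (0,1), distance |3-0|+|1-1| = 3
Tile 13: at (3,2), goal (3,0), distance |3-3|+|2-0| = 2
Tile 15: at (3,3), goal (3,2), distance |3-3|+|3-2| = 1
Sum: 3 + 4 + 4 + 3 + 1 + 2 + 2 + 2 + 2 + 2 + 0 + 3 + 3 + 2 + 1 = 34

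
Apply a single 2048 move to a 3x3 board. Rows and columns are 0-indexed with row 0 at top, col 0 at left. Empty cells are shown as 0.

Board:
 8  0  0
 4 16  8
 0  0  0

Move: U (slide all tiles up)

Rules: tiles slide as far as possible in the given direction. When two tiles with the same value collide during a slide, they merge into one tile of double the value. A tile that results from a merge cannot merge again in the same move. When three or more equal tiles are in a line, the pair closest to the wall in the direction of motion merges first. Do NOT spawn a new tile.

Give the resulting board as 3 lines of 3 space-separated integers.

Slide up:
col 0: [8, 4, 0] -> [8, 4, 0]
col 1: [0, 16, 0] -> [16, 0, 0]
col 2: [0, 8, 0] -> [8, 0, 0]

Answer:  8 16  8
 4  0  0
 0  0  0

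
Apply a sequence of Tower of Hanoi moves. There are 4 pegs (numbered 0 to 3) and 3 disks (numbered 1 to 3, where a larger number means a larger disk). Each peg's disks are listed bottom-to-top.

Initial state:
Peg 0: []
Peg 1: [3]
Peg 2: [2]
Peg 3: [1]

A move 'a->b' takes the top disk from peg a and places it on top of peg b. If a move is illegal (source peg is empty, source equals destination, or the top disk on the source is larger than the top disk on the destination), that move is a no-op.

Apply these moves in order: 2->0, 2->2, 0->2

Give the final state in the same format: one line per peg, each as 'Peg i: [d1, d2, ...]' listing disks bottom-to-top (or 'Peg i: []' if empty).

Answer: Peg 0: []
Peg 1: [3]
Peg 2: [2]
Peg 3: [1]

Derivation:
After move 1 (2->0):
Peg 0: [2]
Peg 1: [3]
Peg 2: []
Peg 3: [1]

After move 2 (2->2):
Peg 0: [2]
Peg 1: [3]
Peg 2: []
Peg 3: [1]

After move 3 (0->2):
Peg 0: []
Peg 1: [3]
Peg 2: [2]
Peg 3: [1]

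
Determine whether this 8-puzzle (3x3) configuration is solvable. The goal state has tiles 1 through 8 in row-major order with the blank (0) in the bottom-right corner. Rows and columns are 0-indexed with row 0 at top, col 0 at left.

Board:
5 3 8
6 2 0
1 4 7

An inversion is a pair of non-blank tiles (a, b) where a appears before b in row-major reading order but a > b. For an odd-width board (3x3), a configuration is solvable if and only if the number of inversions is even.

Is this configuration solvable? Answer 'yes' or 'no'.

Answer: no

Derivation:
Inversions (pairs i<j in row-major order where tile[i] > tile[j] > 0): 15
15 is odd, so the puzzle is not solvable.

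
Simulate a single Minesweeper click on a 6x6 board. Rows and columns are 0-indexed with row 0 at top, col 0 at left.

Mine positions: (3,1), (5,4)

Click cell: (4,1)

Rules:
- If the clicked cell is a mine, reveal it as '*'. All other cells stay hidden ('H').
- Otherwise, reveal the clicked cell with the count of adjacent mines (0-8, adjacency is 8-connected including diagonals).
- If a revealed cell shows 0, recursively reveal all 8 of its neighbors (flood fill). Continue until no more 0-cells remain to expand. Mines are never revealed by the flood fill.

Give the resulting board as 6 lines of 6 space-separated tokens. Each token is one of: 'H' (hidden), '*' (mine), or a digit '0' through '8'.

H H H H H H
H H H H H H
H H H H H H
H H H H H H
H 1 H H H H
H H H H H H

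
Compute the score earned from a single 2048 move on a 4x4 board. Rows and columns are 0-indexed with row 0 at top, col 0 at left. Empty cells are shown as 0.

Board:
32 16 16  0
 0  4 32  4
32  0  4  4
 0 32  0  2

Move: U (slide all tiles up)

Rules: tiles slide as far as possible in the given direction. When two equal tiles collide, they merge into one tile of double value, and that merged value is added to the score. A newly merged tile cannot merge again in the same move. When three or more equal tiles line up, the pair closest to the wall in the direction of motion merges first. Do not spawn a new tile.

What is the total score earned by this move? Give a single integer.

Slide up:
col 0: [32, 0, 32, 0] -> [64, 0, 0, 0]  score +64 (running 64)
col 1: [16, 4, 0, 32] -> [16, 4, 32, 0]  score +0 (running 64)
col 2: [16, 32, 4, 0] -> [16, 32, 4, 0]  score +0 (running 64)
col 3: [0, 4, 4, 2] -> [8, 2, 0, 0]  score +8 (running 72)
Board after move:
64 16 16  8
 0  4 32  2
 0 32  4  0
 0  0  0  0

Answer: 72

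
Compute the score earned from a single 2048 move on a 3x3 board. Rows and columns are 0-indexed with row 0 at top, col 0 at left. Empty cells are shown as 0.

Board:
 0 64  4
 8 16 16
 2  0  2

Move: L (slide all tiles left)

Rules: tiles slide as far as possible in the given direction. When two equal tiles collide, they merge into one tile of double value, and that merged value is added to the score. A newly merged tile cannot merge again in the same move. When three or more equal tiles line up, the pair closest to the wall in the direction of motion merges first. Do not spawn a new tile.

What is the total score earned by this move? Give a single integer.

Answer: 36

Derivation:
Slide left:
row 0: [0, 64, 4] -> [64, 4, 0]  score +0 (running 0)
row 1: [8, 16, 16] -> [8, 32, 0]  score +32 (running 32)
row 2: [2, 0, 2] -> [4, 0, 0]  score +4 (running 36)
Board after move:
64  4  0
 8 32  0
 4  0  0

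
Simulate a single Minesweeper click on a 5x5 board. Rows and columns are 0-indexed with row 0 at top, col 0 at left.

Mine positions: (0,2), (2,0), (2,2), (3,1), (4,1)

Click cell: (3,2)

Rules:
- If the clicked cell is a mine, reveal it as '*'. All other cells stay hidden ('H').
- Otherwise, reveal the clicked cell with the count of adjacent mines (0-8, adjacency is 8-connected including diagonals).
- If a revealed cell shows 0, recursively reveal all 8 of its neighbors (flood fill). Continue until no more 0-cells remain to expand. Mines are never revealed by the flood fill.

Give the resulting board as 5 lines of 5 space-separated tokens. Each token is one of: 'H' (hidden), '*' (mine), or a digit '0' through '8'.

H H H H H
H H H H H
H H H H H
H H 3 H H
H H H H H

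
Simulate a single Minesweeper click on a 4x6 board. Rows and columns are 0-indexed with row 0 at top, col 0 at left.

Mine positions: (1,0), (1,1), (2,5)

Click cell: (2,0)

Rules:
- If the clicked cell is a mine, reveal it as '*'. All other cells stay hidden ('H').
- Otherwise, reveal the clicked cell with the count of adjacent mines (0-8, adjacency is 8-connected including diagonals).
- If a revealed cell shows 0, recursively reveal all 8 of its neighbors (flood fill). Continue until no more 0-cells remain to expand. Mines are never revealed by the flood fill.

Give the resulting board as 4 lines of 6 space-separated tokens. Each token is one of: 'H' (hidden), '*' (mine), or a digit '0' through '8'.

H H H H H H
H H H H H H
2 H H H H H
H H H H H H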